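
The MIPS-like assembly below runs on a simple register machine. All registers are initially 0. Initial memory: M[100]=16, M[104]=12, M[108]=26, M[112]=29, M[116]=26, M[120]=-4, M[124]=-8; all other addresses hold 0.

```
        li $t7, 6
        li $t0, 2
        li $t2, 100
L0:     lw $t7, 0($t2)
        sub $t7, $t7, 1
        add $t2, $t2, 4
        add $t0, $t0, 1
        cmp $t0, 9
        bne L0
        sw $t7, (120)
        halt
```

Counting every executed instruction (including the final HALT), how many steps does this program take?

li $t7, 6 → $t7=6
li $t0, 2 → $t0=2
li $t2, 100 → $t2=100
lw $t7, 0($t2) → $t7=M[100]=16
sub $t7, $t7, 1 → $t7=16-1=15
add $t2, $t2, 4 → $t2=100+4=104
add $t0, $t0, 1 → $t0=2+1=3
cmp $t0, 9  (cmp 3,9)
bne L0: taken
lw $t7, 0($t2) → $t7=M[104]=12
sub $t7, $t7, 1 → $t7=12-1=11
add $t2, $t2, 4 → $t2=104+4=108
add $t0, $t0, 1 → $t0=3+1=4
cmp $t0, 9  (cmp 4,9)
bne L0: taken
lw $t7, 0($t2) → $t7=M[108]=26
sub $t7, $t7, 1 → $t7=26-1=25
add $t2, $t2, 4 → $t2=108+4=112
add $t0, $t0, 1 → $t0=4+1=5
cmp $t0, 9  (cmp 5,9)
bne L0: taken
lw $t7, 0($t2) → $t7=M[112]=29
sub $t7, $t7, 1 → $t7=29-1=28
add $t2, $t2, 4 → $t2=112+4=116
add $t0, $t0, 1 → $t0=5+1=6
cmp $t0, 9  (cmp 6,9)
bne L0: taken
lw $t7, 0($t2) → $t7=M[116]=26
sub $t7, $t7, 1 → $t7=26-1=25
add $t2, $t2, 4 → $t2=116+4=120
add $t0, $t0, 1 → $t0=6+1=7
cmp $t0, 9  (cmp 7,9)
bne L0: taken
lw $t7, 0($t2) → $t7=M[120]=-4
sub $t7, $t7, 1 → $t7=(-4)-1=-5
add $t2, $t2, 4 → $t2=120+4=124
add $t0, $t0, 1 → $t0=7+1=8
cmp $t0, 9  (cmp 8,9)
bne L0: taken
lw $t7, 0($t2) → $t7=M[124]=-8
sub $t7, $t7, 1 → $t7=(-8)-1=-9
add $t2, $t2, 4 → $t2=124+4=128
add $t0, $t0, 1 → $t0=8+1=9
cmp $t0, 9  (cmp 9,9)
bne L0: not taken
sw $t7, (120) → M[120]=-9
halt.
Total executed instructions: 47.

47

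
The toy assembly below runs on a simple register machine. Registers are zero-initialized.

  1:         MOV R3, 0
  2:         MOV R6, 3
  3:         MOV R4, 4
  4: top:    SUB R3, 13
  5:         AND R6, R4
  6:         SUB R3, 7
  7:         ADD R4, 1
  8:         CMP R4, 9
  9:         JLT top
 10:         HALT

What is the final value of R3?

R3=0
R6=3
R4=4
R3=0-13=-13
R6=3&4=0
R3=(-13)-7=-20
R4=4+1=5
CMP R4, 9  (cmp 5,9)
JLT top: taken
R3=(-20)-13=-33
R6=0&5=0
R3=(-33)-7=-40
R4=5+1=6
CMP R4, 9  (cmp 6,9)
JLT top: taken
R3=(-40)-13=-53
R6=0&6=0
R3=(-53)-7=-60
R4=6+1=7
CMP R4, 9  (cmp 7,9)
JLT top: taken
R3=(-60)-13=-73
R6=0&7=0
R3=(-73)-7=-80
R4=7+1=8
CMP R4, 9  (cmp 8,9)
JLT top: taken
R3=(-80)-13=-93
R6=0&8=0
R3=(-93)-7=-100
R4=8+1=9
CMP R4, 9  (cmp 9,9)
JLT top: not taken
halt.

-100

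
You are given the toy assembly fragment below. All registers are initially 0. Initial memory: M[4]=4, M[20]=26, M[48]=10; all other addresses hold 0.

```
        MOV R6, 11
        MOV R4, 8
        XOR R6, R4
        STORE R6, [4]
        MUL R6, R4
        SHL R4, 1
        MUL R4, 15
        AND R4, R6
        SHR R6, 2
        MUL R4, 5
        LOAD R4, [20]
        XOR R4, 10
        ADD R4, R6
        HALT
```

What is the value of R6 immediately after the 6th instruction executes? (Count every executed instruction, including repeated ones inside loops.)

R6=11
R4=8
R6=11^8=3
STORE R6, [4] → M[4]=3
R6=3*8=24
R4=8<<1=16
After step 6: R6 = 24.

24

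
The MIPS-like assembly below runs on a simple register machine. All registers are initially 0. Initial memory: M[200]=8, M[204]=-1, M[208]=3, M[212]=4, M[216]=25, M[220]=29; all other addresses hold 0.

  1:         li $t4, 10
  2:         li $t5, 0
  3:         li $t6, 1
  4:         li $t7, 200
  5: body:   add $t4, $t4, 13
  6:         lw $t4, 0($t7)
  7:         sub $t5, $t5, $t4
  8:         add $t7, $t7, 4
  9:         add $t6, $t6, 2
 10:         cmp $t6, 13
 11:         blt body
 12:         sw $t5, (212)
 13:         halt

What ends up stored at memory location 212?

-68

after li $t4, 10: $t4=10
after li $t5, 0: $t5=0
after li $t6, 1: $t6=1
after li $t7, 200: $t7=200
after add $t4, $t4, 13: $t4=10+13=23
after lw $t4, 0($t7): $t4=M[200]=8
after sub $t5, $t5, $t4: $t5=0-8=-8
after add $t7, $t7, 4: $t7=200+4=204
after add $t6, $t6, 2: $t6=1+2=3
cmp $t6, 13  (cmp 3,13)
blt body: taken
after add $t4, $t4, 13: $t4=8+13=21
after lw $t4, 0($t7): $t4=M[204]=-1
after sub $t5, $t5, $t4: $t5=(-8)-(-1)=-7
after add $t7, $t7, 4: $t7=204+4=208
after add $t6, $t6, 2: $t6=3+2=5
cmp $t6, 13  (cmp 5,13)
blt body: taken
after add $t4, $t4, 13: $t4=(-1)+13=12
after lw $t4, 0($t7): $t4=M[208]=3
after sub $t5, $t5, $t4: $t5=(-7)-3=-10
after add $t7, $t7, 4: $t7=208+4=212
after add $t6, $t6, 2: $t6=5+2=7
cmp $t6, 13  (cmp 7,13)
blt body: taken
after add $t4, $t4, 13: $t4=3+13=16
after lw $t4, 0($t7): $t4=M[212]=4
after sub $t5, $t5, $t4: $t5=(-10)-4=-14
after add $t7, $t7, 4: $t7=212+4=216
after add $t6, $t6, 2: $t6=7+2=9
cmp $t6, 13  (cmp 9,13)
blt body: taken
after add $t4, $t4, 13: $t4=4+13=17
after lw $t4, 0($t7): $t4=M[216]=25
after sub $t5, $t5, $t4: $t5=(-14)-25=-39
after add $t7, $t7, 4: $t7=216+4=220
after add $t6, $t6, 2: $t6=9+2=11
cmp $t6, 13  (cmp 11,13)
blt body: taken
after add $t4, $t4, 13: $t4=25+13=38
after lw $t4, 0($t7): $t4=M[220]=29
after sub $t5, $t5, $t4: $t5=(-39)-29=-68
after add $t7, $t7, 4: $t7=220+4=224
after add $t6, $t6, 2: $t6=11+2=13
cmp $t6, 13  (cmp 13,13)
blt body: not taken
sw $t5, (212) → M[212]=-68
halt.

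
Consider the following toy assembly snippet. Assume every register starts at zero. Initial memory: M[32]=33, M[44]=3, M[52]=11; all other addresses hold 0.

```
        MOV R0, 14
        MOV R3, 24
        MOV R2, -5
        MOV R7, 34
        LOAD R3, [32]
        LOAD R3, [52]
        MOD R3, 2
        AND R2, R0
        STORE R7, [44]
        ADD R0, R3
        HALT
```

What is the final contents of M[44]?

34

MOV R0, 14 → R0=14
MOV R3, 24 → R3=24
MOV R2, -5 → R2=-5
MOV R7, 34 → R7=34
LOAD R3, [32] → R3=M[32]=33
LOAD R3, [52] → R3=M[52]=11
MOD R3, 2 → R3=11%2=1
AND R2, R0 → R2=(-5)&14=10
STORE R7, [44] → M[44]=34
ADD R0, R3 → R0=14+1=15
halt.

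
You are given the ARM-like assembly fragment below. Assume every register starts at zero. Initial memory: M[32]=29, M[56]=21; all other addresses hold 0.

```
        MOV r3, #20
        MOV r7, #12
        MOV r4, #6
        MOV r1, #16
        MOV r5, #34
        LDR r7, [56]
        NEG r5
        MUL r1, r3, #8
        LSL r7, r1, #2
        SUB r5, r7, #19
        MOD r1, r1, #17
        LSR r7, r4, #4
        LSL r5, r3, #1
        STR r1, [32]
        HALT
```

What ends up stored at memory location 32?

7

MOV r3, #20 → r3=20
MOV r7, #12 → r7=12
MOV r4, #6 → r4=6
MOV r1, #16 → r1=16
MOV r5, #34 → r5=34
LDR r7, [56] → r7=M[56]=21
NEG r5 → r5=-(34)=-34
MUL r1, r3, #8 → r1=20*8=160
LSL r7, r1, #2 → r7=160<<2=640
SUB r5, r7, #19 → r5=640-19=621
MOD r1, r1, #17 → r1=160%17=7
LSR r7, r4, #4 → r7=6>>4=0
LSL r5, r3, #1 → r5=20<<1=40
STR r1, [32] → M[32]=7
halt.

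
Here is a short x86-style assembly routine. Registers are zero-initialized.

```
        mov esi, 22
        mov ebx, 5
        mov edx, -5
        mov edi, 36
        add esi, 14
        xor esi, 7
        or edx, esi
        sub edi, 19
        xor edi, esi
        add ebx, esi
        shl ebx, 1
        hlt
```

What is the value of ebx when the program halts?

after mov esi, 22: esi=22
after mov ebx, 5: ebx=5
after mov edx, -5: edx=-5
after mov edi, 36: edi=36
after add esi, 14: esi=22+14=36
after xor esi, 7: esi=36^7=35
after or edx, esi: edx=(-5)|35=-5
after sub edi, 19: edi=36-19=17
after xor edi, esi: edi=17^35=50
after add ebx, esi: ebx=5+35=40
after shl ebx, 1: ebx=40<<1=80
halt.

80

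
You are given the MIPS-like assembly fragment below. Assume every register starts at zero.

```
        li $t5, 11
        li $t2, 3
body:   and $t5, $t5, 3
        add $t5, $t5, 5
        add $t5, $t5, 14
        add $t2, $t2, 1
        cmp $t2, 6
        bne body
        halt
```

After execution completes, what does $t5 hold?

after li $t5, 11: $t5=11
after li $t2, 3: $t2=3
after and $t5, $t5, 3: $t5=11&3=3
after add $t5, $t5, 5: $t5=3+5=8
after add $t5, $t5, 14: $t5=8+14=22
after add $t2, $t2, 1: $t2=3+1=4
cmp $t2, 6  (cmp 4,6)
bne body: taken
after and $t5, $t5, 3: $t5=22&3=2
after add $t5, $t5, 5: $t5=2+5=7
after add $t5, $t5, 14: $t5=7+14=21
after add $t2, $t2, 1: $t2=4+1=5
cmp $t2, 6  (cmp 5,6)
bne body: taken
after and $t5, $t5, 3: $t5=21&3=1
after add $t5, $t5, 5: $t5=1+5=6
after add $t5, $t5, 14: $t5=6+14=20
after add $t2, $t2, 1: $t2=5+1=6
cmp $t2, 6  (cmp 6,6)
bne body: not taken
halt.

20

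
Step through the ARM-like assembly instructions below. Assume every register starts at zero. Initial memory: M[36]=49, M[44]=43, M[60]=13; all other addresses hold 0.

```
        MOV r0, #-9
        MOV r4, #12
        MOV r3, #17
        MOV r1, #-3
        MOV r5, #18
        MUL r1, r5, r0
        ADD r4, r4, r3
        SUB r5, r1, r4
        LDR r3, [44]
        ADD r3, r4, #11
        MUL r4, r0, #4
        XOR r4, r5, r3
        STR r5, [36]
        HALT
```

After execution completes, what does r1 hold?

-162

MOV r0, #-9 → r0=-9
MOV r4, #12 → r4=12
MOV r3, #17 → r3=17
MOV r1, #-3 → r1=-3
MOV r5, #18 → r5=18
MUL r1, r5, r0 → r1=18*(-9)=-162
ADD r4, r4, r3 → r4=12+17=29
SUB r5, r1, r4 → r5=(-162)-29=-191
LDR r3, [44] → r3=M[44]=43
ADD r3, r4, #11 → r3=29+11=40
MUL r4, r0, #4 → r4=(-9)*4=-36
XOR r4, r5, r3 → r4=(-191)^40=-151
STR r5, [36] → M[36]=-191
halt.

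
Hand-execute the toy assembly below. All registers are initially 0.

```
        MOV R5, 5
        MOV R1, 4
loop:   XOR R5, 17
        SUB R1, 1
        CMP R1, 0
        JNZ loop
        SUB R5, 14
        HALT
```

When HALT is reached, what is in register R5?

R5=5
R1=4
R5=5^17=20
R1=4-1=3
CMP R1, 0  (cmp 3,0)
JNZ loop: taken
R5=20^17=5
R1=3-1=2
CMP R1, 0  (cmp 2,0)
JNZ loop: taken
R5=5^17=20
R1=2-1=1
CMP R1, 0  (cmp 1,0)
JNZ loop: taken
R5=20^17=5
R1=1-1=0
CMP R1, 0  (cmp 0,0)
JNZ loop: not taken
R5=5-14=-9
halt.

-9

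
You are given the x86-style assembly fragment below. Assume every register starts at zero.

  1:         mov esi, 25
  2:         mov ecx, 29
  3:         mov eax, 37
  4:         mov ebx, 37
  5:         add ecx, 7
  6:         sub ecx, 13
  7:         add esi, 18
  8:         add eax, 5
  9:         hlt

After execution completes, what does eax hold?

esi=25
ecx=29
eax=37
ebx=37
ecx=29+7=36
ecx=36-13=23
esi=25+18=43
eax=37+5=42
halt.

42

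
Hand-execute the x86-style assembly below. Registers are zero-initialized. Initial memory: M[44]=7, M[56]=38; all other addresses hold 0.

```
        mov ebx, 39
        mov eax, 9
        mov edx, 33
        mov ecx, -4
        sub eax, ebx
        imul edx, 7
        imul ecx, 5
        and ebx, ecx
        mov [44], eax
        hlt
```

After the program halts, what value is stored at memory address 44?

ebx=39
eax=9
edx=33
ecx=-4
eax=9-39=-30
edx=33*7=231
ecx=(-4)*5=-20
ebx=39&(-20)=36
mov [44], eax → M[44]=-30
halt.

-30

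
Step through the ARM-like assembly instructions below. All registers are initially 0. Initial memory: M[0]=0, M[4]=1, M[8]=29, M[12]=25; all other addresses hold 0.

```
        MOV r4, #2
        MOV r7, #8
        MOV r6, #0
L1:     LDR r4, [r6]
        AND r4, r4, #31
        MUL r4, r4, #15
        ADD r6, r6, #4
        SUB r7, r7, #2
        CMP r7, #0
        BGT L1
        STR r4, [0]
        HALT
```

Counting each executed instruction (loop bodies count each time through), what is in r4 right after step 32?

r4=2
r7=8
r6=0
r4=M[0]=0
r4=0&31=0
r4=0*15=0
r6=0+4=4
r7=8-2=6
CMP r7, #0  (cmp 6,0)
BGT L1: taken
r4=M[4]=1
r4=1&31=1
r4=1*15=15
r6=4+4=8
r7=6-2=4
CMP r7, #0  (cmp 4,0)
BGT L1: taken
r4=M[8]=29
r4=29&31=29
r4=29*15=435
r6=8+4=12
r7=4-2=2
CMP r7, #0  (cmp 2,0)
BGT L1: taken
r4=M[12]=25
r4=25&31=25
r4=25*15=375
r6=12+4=16
r7=2-2=0
CMP r7, #0  (cmp 0,0)
BGT L1: not taken
STR r4, [0] → M[0]=375
After step 32: r4 = 375.

375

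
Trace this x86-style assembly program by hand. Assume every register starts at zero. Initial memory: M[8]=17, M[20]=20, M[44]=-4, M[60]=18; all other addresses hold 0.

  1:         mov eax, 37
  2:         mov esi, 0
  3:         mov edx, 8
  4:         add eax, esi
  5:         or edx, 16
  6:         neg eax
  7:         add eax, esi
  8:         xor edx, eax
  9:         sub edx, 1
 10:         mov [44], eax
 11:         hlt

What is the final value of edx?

-62

eax=37
esi=0
edx=8
eax=37+0=37
edx=8|16=24
eax=-(37)=-37
eax=(-37)+0=-37
edx=24^(-37)=-61
edx=(-61)-1=-62
mov [44], eax → M[44]=-37
halt.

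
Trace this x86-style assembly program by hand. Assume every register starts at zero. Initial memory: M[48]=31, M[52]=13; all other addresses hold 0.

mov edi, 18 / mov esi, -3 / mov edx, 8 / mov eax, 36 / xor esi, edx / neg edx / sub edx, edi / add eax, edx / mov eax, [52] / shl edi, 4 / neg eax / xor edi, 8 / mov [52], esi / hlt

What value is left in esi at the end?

-11

mov edi, 18 → edi=18
mov esi, -3 → esi=-3
mov edx, 8 → edx=8
mov eax, 36 → eax=36
xor esi, edx → esi=(-3)^8=-11
neg edx → edx=-(8)=-8
sub edx, edi → edx=(-8)-18=-26
add eax, edx → eax=36+(-26)=10
mov eax, [52] → eax=M[52]=13
shl edi, 4 → edi=18<<4=288
neg eax → eax=-(13)=-13
xor edi, 8 → edi=288^8=296
mov [52], esi → M[52]=-11
halt.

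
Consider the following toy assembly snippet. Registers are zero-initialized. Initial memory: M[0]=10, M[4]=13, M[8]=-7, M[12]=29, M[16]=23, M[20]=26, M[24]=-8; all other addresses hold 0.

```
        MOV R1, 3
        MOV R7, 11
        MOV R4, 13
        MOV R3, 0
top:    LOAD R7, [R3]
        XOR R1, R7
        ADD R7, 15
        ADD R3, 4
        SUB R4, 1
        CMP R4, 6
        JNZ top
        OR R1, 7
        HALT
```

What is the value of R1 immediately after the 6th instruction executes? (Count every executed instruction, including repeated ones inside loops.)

after MOV R1, 3: R1=3
after MOV R7, 11: R7=11
after MOV R4, 13: R4=13
after MOV R3, 0: R3=0
after LOAD R7, [R3]: R7=M[0]=10
after XOR R1, R7: R1=3^10=9
After step 6: R1 = 9.

9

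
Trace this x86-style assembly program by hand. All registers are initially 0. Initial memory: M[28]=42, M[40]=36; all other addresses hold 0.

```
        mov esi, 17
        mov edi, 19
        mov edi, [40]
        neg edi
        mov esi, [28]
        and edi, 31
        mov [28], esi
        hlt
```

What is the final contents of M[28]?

42

after mov esi, 17: esi=17
after mov edi, 19: edi=19
after mov edi, [40]: edi=M[40]=36
after neg edi: edi=-(36)=-36
after mov esi, [28]: esi=M[28]=42
after and edi, 31: edi=(-36)&31=28
mov [28], esi → M[28]=42
halt.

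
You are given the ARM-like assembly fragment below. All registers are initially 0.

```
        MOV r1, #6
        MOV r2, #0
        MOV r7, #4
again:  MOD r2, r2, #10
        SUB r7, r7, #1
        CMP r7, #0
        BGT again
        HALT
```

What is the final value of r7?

after MOV r1, #6: r1=6
after MOV r2, #0: r2=0
after MOV r7, #4: r7=4
after MOD r2, r2, #10: r2=0%10=0
after SUB r7, r7, #1: r7=4-1=3
CMP r7, #0  (cmp 3,0)
BGT again: taken
after MOD r2, r2, #10: r2=0%10=0
after SUB r7, r7, #1: r7=3-1=2
CMP r7, #0  (cmp 2,0)
BGT again: taken
after MOD r2, r2, #10: r2=0%10=0
after SUB r7, r7, #1: r7=2-1=1
CMP r7, #0  (cmp 1,0)
BGT again: taken
after MOD r2, r2, #10: r2=0%10=0
after SUB r7, r7, #1: r7=1-1=0
CMP r7, #0  (cmp 0,0)
BGT again: not taken
halt.

0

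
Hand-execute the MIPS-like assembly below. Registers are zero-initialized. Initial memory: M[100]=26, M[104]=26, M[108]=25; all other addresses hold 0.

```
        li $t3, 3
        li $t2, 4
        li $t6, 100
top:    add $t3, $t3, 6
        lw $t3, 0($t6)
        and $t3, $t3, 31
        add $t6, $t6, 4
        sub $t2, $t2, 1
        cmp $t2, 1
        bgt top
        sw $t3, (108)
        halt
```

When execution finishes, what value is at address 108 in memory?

after li $t3, 3: $t3=3
after li $t2, 4: $t2=4
after li $t6, 100: $t6=100
after add $t3, $t3, 6: $t3=3+6=9
after lw $t3, 0($t6): $t3=M[100]=26
after and $t3, $t3, 31: $t3=26&31=26
after add $t6, $t6, 4: $t6=100+4=104
after sub $t2, $t2, 1: $t2=4-1=3
cmp $t2, 1  (cmp 3,1)
bgt top: taken
after add $t3, $t3, 6: $t3=26+6=32
after lw $t3, 0($t6): $t3=M[104]=26
after and $t3, $t3, 31: $t3=26&31=26
after add $t6, $t6, 4: $t6=104+4=108
after sub $t2, $t2, 1: $t2=3-1=2
cmp $t2, 1  (cmp 2,1)
bgt top: taken
after add $t3, $t3, 6: $t3=26+6=32
after lw $t3, 0($t6): $t3=M[108]=25
after and $t3, $t3, 31: $t3=25&31=25
after add $t6, $t6, 4: $t6=108+4=112
after sub $t2, $t2, 1: $t2=2-1=1
cmp $t2, 1  (cmp 1,1)
bgt top: not taken
sw $t3, (108) → M[108]=25
halt.

25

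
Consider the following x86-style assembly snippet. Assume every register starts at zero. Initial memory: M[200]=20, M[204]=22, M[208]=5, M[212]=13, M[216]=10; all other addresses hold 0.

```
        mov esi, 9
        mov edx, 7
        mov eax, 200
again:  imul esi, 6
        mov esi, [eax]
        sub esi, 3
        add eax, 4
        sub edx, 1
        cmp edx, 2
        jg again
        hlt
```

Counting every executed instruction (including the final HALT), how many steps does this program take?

mov esi, 9 → esi=9
mov edx, 7 → edx=7
mov eax, 200 → eax=200
imul esi, 6 → esi=9*6=54
mov esi, [eax] → esi=M[200]=20
sub esi, 3 → esi=20-3=17
add eax, 4 → eax=200+4=204
sub edx, 1 → edx=7-1=6
cmp edx, 2  (cmp 6,2)
jg again: taken
imul esi, 6 → esi=17*6=102
mov esi, [eax] → esi=M[204]=22
sub esi, 3 → esi=22-3=19
add eax, 4 → eax=204+4=208
sub edx, 1 → edx=6-1=5
cmp edx, 2  (cmp 5,2)
jg again: taken
imul esi, 6 → esi=19*6=114
mov esi, [eax] → esi=M[208]=5
sub esi, 3 → esi=5-3=2
add eax, 4 → eax=208+4=212
sub edx, 1 → edx=5-1=4
cmp edx, 2  (cmp 4,2)
jg again: taken
imul esi, 6 → esi=2*6=12
mov esi, [eax] → esi=M[212]=13
sub esi, 3 → esi=13-3=10
add eax, 4 → eax=212+4=216
sub edx, 1 → edx=4-1=3
cmp edx, 2  (cmp 3,2)
jg again: taken
imul esi, 6 → esi=10*6=60
mov esi, [eax] → esi=M[216]=10
sub esi, 3 → esi=10-3=7
add eax, 4 → eax=216+4=220
sub edx, 1 → edx=3-1=2
cmp edx, 2  (cmp 2,2)
jg again: not taken
halt.
Total executed instructions: 39.

39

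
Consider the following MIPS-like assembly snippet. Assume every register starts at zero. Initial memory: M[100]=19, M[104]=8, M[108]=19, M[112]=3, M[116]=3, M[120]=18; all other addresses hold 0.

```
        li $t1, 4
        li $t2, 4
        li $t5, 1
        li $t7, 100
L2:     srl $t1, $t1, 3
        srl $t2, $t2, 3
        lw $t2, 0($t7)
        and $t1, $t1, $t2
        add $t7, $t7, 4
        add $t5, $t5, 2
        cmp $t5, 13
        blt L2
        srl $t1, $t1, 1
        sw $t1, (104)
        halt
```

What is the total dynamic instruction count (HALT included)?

li $t1, 4 → $t1=4
li $t2, 4 → $t2=4
li $t5, 1 → $t5=1
li $t7, 100 → $t7=100
srl $t1, $t1, 3 → $t1=4>>3=0
srl $t2, $t2, 3 → $t2=4>>3=0
lw $t2, 0($t7) → $t2=M[100]=19
and $t1, $t1, $t2 → $t1=0&19=0
add $t7, $t7, 4 → $t7=100+4=104
add $t5, $t5, 2 → $t5=1+2=3
cmp $t5, 13  (cmp 3,13)
blt L2: taken
srl $t1, $t1, 3 → $t1=0>>3=0
srl $t2, $t2, 3 → $t2=19>>3=2
lw $t2, 0($t7) → $t2=M[104]=8
and $t1, $t1, $t2 → $t1=0&8=0
add $t7, $t7, 4 → $t7=104+4=108
add $t5, $t5, 2 → $t5=3+2=5
cmp $t5, 13  (cmp 5,13)
blt L2: taken
srl $t1, $t1, 3 → $t1=0>>3=0
srl $t2, $t2, 3 → $t2=8>>3=1
lw $t2, 0($t7) → $t2=M[108]=19
and $t1, $t1, $t2 → $t1=0&19=0
add $t7, $t7, 4 → $t7=108+4=112
add $t5, $t5, 2 → $t5=5+2=7
cmp $t5, 13  (cmp 7,13)
blt L2: taken
srl $t1, $t1, 3 → $t1=0>>3=0
srl $t2, $t2, 3 → $t2=19>>3=2
lw $t2, 0($t7) → $t2=M[112]=3
and $t1, $t1, $t2 → $t1=0&3=0
add $t7, $t7, 4 → $t7=112+4=116
add $t5, $t5, 2 → $t5=7+2=9
cmp $t5, 13  (cmp 9,13)
blt L2: taken
srl $t1, $t1, 3 → $t1=0>>3=0
srl $t2, $t2, 3 → $t2=3>>3=0
lw $t2, 0($t7) → $t2=M[116]=3
and $t1, $t1, $t2 → $t1=0&3=0
add $t7, $t7, 4 → $t7=116+4=120
add $t5, $t5, 2 → $t5=9+2=11
cmp $t5, 13  (cmp 11,13)
blt L2: taken
srl $t1, $t1, 3 → $t1=0>>3=0
srl $t2, $t2, 3 → $t2=3>>3=0
lw $t2, 0($t7) → $t2=M[120]=18
and $t1, $t1, $t2 → $t1=0&18=0
add $t7, $t7, 4 → $t7=120+4=124
add $t5, $t5, 2 → $t5=11+2=13
cmp $t5, 13  (cmp 13,13)
blt L2: not taken
srl $t1, $t1, 1 → $t1=0>>1=0
sw $t1, (104) → M[104]=0
halt.
Total executed instructions: 55.

55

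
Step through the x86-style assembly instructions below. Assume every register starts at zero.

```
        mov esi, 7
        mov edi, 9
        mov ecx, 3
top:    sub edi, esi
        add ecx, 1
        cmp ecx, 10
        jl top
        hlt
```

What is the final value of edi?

-40

mov esi, 7 → esi=7
mov edi, 9 → edi=9
mov ecx, 3 → ecx=3
sub edi, esi → edi=9-7=2
add ecx, 1 → ecx=3+1=4
cmp ecx, 10  (cmp 4,10)
jl top: taken
sub edi, esi → edi=2-7=-5
add ecx, 1 → ecx=4+1=5
cmp ecx, 10  (cmp 5,10)
jl top: taken
sub edi, esi → edi=(-5)-7=-12
add ecx, 1 → ecx=5+1=6
cmp ecx, 10  (cmp 6,10)
jl top: taken
sub edi, esi → edi=(-12)-7=-19
add ecx, 1 → ecx=6+1=7
cmp ecx, 10  (cmp 7,10)
jl top: taken
sub edi, esi → edi=(-19)-7=-26
add ecx, 1 → ecx=7+1=8
cmp ecx, 10  (cmp 8,10)
jl top: taken
sub edi, esi → edi=(-26)-7=-33
add ecx, 1 → ecx=8+1=9
cmp ecx, 10  (cmp 9,10)
jl top: taken
sub edi, esi → edi=(-33)-7=-40
add ecx, 1 → ecx=9+1=10
cmp ecx, 10  (cmp 10,10)
jl top: not taken
halt.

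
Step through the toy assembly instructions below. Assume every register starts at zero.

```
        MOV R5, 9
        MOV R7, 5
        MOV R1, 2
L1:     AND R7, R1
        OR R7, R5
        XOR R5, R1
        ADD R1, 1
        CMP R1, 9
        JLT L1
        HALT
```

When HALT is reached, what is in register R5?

0

after MOV R5, 9: R5=9
after MOV R7, 5: R7=5
after MOV R1, 2: R1=2
after AND R7, R1: R7=5&2=0
after OR R7, R5: R7=0|9=9
after XOR R5, R1: R5=9^2=11
after ADD R1, 1: R1=2+1=3
CMP R1, 9  (cmp 3,9)
JLT L1: taken
after AND R7, R1: R7=9&3=1
after OR R7, R5: R7=1|11=11
after XOR R5, R1: R5=11^3=8
after ADD R1, 1: R1=3+1=4
CMP R1, 9  (cmp 4,9)
JLT L1: taken
after AND R7, R1: R7=11&4=0
after OR R7, R5: R7=0|8=8
after XOR R5, R1: R5=8^4=12
after ADD R1, 1: R1=4+1=5
CMP R1, 9  (cmp 5,9)
JLT L1: taken
after AND R7, R1: R7=8&5=0
after OR R7, R5: R7=0|12=12
after XOR R5, R1: R5=12^5=9
after ADD R1, 1: R1=5+1=6
CMP R1, 9  (cmp 6,9)
JLT L1: taken
after AND R7, R1: R7=12&6=4
after OR R7, R5: R7=4|9=13
after XOR R5, R1: R5=9^6=15
after ADD R1, 1: R1=6+1=7
CMP R1, 9  (cmp 7,9)
JLT L1: taken
after AND R7, R1: R7=13&7=5
after OR R7, R5: R7=5|15=15
after XOR R5, R1: R5=15^7=8
after ADD R1, 1: R1=7+1=8
CMP R1, 9  (cmp 8,9)
JLT L1: taken
after AND R7, R1: R7=15&8=8
after OR R7, R5: R7=8|8=8
after XOR R5, R1: R5=8^8=0
after ADD R1, 1: R1=8+1=9
CMP R1, 9  (cmp 9,9)
JLT L1: not taken
halt.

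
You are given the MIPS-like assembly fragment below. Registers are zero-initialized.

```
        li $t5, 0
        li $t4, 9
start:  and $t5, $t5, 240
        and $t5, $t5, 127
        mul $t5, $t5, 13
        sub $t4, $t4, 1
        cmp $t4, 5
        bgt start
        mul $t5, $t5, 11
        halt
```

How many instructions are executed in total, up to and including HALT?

after li $t5, 0: $t5=0
after li $t4, 9: $t4=9
after and $t5, $t5, 240: $t5=0&240=0
after and $t5, $t5, 127: $t5=0&127=0
after mul $t5, $t5, 13: $t5=0*13=0
after sub $t4, $t4, 1: $t4=9-1=8
cmp $t4, 5  (cmp 8,5)
bgt start: taken
after and $t5, $t5, 240: $t5=0&240=0
after and $t5, $t5, 127: $t5=0&127=0
after mul $t5, $t5, 13: $t5=0*13=0
after sub $t4, $t4, 1: $t4=8-1=7
cmp $t4, 5  (cmp 7,5)
bgt start: taken
after and $t5, $t5, 240: $t5=0&240=0
after and $t5, $t5, 127: $t5=0&127=0
after mul $t5, $t5, 13: $t5=0*13=0
after sub $t4, $t4, 1: $t4=7-1=6
cmp $t4, 5  (cmp 6,5)
bgt start: taken
after and $t5, $t5, 240: $t5=0&240=0
after and $t5, $t5, 127: $t5=0&127=0
after mul $t5, $t5, 13: $t5=0*13=0
after sub $t4, $t4, 1: $t4=6-1=5
cmp $t4, 5  (cmp 5,5)
bgt start: not taken
after mul $t5, $t5, 11: $t5=0*11=0
halt.
Total executed instructions: 28.

28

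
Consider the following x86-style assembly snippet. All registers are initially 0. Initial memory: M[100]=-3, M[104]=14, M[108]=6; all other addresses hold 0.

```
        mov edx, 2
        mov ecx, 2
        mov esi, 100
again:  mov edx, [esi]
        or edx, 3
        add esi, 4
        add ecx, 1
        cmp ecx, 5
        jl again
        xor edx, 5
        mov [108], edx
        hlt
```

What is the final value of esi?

112

mov edx, 2 → edx=2
mov ecx, 2 → ecx=2
mov esi, 100 → esi=100
mov edx, [esi] → edx=M[100]=-3
or edx, 3 → edx=(-3)|3=-1
add esi, 4 → esi=100+4=104
add ecx, 1 → ecx=2+1=3
cmp ecx, 5  (cmp 3,5)
jl again: taken
mov edx, [esi] → edx=M[104]=14
or edx, 3 → edx=14|3=15
add esi, 4 → esi=104+4=108
add ecx, 1 → ecx=3+1=4
cmp ecx, 5  (cmp 4,5)
jl again: taken
mov edx, [esi] → edx=M[108]=6
or edx, 3 → edx=6|3=7
add esi, 4 → esi=108+4=112
add ecx, 1 → ecx=4+1=5
cmp ecx, 5  (cmp 5,5)
jl again: not taken
xor edx, 5 → edx=7^5=2
mov [108], edx → M[108]=2
halt.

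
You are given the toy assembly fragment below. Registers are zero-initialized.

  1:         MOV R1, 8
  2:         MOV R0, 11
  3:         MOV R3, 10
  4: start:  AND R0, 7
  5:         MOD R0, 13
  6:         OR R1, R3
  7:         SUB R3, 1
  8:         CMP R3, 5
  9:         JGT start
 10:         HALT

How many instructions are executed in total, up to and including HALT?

MOV R1, 8 → R1=8
MOV R0, 11 → R0=11
MOV R3, 10 → R3=10
AND R0, 7 → R0=11&7=3
MOD R0, 13 → R0=3%13=3
OR R1, R3 → R1=8|10=10
SUB R3, 1 → R3=10-1=9
CMP R3, 5  (cmp 9,5)
JGT start: taken
AND R0, 7 → R0=3&7=3
MOD R0, 13 → R0=3%13=3
OR R1, R3 → R1=10|9=11
SUB R3, 1 → R3=9-1=8
CMP R3, 5  (cmp 8,5)
JGT start: taken
AND R0, 7 → R0=3&7=3
MOD R0, 13 → R0=3%13=3
OR R1, R3 → R1=11|8=11
SUB R3, 1 → R3=8-1=7
CMP R3, 5  (cmp 7,5)
JGT start: taken
AND R0, 7 → R0=3&7=3
MOD R0, 13 → R0=3%13=3
OR R1, R3 → R1=11|7=15
SUB R3, 1 → R3=7-1=6
CMP R3, 5  (cmp 6,5)
JGT start: taken
AND R0, 7 → R0=3&7=3
MOD R0, 13 → R0=3%13=3
OR R1, R3 → R1=15|6=15
SUB R3, 1 → R3=6-1=5
CMP R3, 5  (cmp 5,5)
JGT start: not taken
halt.
Total executed instructions: 34.

34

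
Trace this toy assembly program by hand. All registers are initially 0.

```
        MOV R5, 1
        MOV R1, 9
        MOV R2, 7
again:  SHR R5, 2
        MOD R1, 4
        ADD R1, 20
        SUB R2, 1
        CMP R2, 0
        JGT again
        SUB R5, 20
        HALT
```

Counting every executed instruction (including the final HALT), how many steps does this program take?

MOV R5, 1 → R5=1
MOV R1, 9 → R1=9
MOV R2, 7 → R2=7
SHR R5, 2 → R5=1>>2=0
MOD R1, 4 → R1=9%4=1
ADD R1, 20 → R1=1+20=21
SUB R2, 1 → R2=7-1=6
CMP R2, 0  (cmp 6,0)
JGT again: taken
SHR R5, 2 → R5=0>>2=0
MOD R1, 4 → R1=21%4=1
ADD R1, 20 → R1=1+20=21
SUB R2, 1 → R2=6-1=5
CMP R2, 0  (cmp 5,0)
JGT again: taken
SHR R5, 2 → R5=0>>2=0
MOD R1, 4 → R1=21%4=1
ADD R1, 20 → R1=1+20=21
SUB R2, 1 → R2=5-1=4
CMP R2, 0  (cmp 4,0)
JGT again: taken
SHR R5, 2 → R5=0>>2=0
MOD R1, 4 → R1=21%4=1
ADD R1, 20 → R1=1+20=21
SUB R2, 1 → R2=4-1=3
CMP R2, 0  (cmp 3,0)
JGT again: taken
SHR R5, 2 → R5=0>>2=0
MOD R1, 4 → R1=21%4=1
ADD R1, 20 → R1=1+20=21
SUB R2, 1 → R2=3-1=2
CMP R2, 0  (cmp 2,0)
JGT again: taken
SHR R5, 2 → R5=0>>2=0
MOD R1, 4 → R1=21%4=1
ADD R1, 20 → R1=1+20=21
SUB R2, 1 → R2=2-1=1
CMP R2, 0  (cmp 1,0)
JGT again: taken
SHR R5, 2 → R5=0>>2=0
MOD R1, 4 → R1=21%4=1
ADD R1, 20 → R1=1+20=21
SUB R2, 1 → R2=1-1=0
CMP R2, 0  (cmp 0,0)
JGT again: not taken
SUB R5, 20 → R5=0-20=-20
halt.
Total executed instructions: 47.

47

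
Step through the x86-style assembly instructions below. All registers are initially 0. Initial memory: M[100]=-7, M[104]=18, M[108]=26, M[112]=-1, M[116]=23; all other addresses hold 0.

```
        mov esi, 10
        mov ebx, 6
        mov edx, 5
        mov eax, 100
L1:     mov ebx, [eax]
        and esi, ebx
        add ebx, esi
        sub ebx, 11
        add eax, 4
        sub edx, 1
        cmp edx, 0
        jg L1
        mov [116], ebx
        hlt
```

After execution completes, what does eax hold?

120

mov esi, 10 → esi=10
mov ebx, 6 → ebx=6
mov edx, 5 → edx=5
mov eax, 100 → eax=100
mov ebx, [eax] → ebx=M[100]=-7
and esi, ebx → esi=10&(-7)=8
add ebx, esi → ebx=(-7)+8=1
sub ebx, 11 → ebx=1-11=-10
add eax, 4 → eax=100+4=104
sub edx, 1 → edx=5-1=4
cmp edx, 0  (cmp 4,0)
jg L1: taken
mov ebx, [eax] → ebx=M[104]=18
and esi, ebx → esi=8&18=0
add ebx, esi → ebx=18+0=18
sub ebx, 11 → ebx=18-11=7
add eax, 4 → eax=104+4=108
sub edx, 1 → edx=4-1=3
cmp edx, 0  (cmp 3,0)
jg L1: taken
mov ebx, [eax] → ebx=M[108]=26
and esi, ebx → esi=0&26=0
add ebx, esi → ebx=26+0=26
sub ebx, 11 → ebx=26-11=15
add eax, 4 → eax=108+4=112
sub edx, 1 → edx=3-1=2
cmp edx, 0  (cmp 2,0)
jg L1: taken
mov ebx, [eax] → ebx=M[112]=-1
and esi, ebx → esi=0&(-1)=0
add ebx, esi → ebx=(-1)+0=-1
sub ebx, 11 → ebx=(-1)-11=-12
add eax, 4 → eax=112+4=116
sub edx, 1 → edx=2-1=1
cmp edx, 0  (cmp 1,0)
jg L1: taken
mov ebx, [eax] → ebx=M[116]=23
and esi, ebx → esi=0&23=0
add ebx, esi → ebx=23+0=23
sub ebx, 11 → ebx=23-11=12
add eax, 4 → eax=116+4=120
sub edx, 1 → edx=1-1=0
cmp edx, 0  (cmp 0,0)
jg L1: not taken
mov [116], ebx → M[116]=12
halt.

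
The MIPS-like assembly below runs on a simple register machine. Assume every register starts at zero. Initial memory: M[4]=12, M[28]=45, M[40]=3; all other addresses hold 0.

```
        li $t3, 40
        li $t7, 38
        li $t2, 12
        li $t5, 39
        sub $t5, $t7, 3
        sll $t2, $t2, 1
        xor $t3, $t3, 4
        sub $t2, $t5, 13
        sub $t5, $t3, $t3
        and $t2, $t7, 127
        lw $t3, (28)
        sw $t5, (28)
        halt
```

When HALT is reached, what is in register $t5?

0

after li $t3, 40: $t3=40
after li $t7, 38: $t7=38
after li $t2, 12: $t2=12
after li $t5, 39: $t5=39
after sub $t5, $t7, 3: $t5=38-3=35
after sll $t2, $t2, 1: $t2=12<<1=24
after xor $t3, $t3, 4: $t3=40^4=44
after sub $t2, $t5, 13: $t2=35-13=22
after sub $t5, $t3, $t3: $t5=44-44=0
after and $t2, $t7, 127: $t2=38&127=38
after lw $t3, (28): $t3=M[28]=45
sw $t5, (28) → M[28]=0
halt.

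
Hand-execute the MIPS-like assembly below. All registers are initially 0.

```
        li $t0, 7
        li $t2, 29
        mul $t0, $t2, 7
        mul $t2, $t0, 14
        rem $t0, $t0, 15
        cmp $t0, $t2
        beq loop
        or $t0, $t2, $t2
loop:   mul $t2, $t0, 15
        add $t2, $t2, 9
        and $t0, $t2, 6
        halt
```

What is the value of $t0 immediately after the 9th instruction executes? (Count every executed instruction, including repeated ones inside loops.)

after li $t0, 7: $t0=7
after li $t2, 29: $t2=29
after mul $t0, $t2, 7: $t0=29*7=203
after mul $t2, $t0, 14: $t2=203*14=2842
after rem $t0, $t0, 15: $t0=203%15=8
cmp $t0, $t2  (cmp 8,2842)
beq loop: not taken
after or $t0, $t2, $t2: $t0=2842|2842=2842
after mul $t2, $t0, 15: $t2=2842*15=42630
After step 9: $t0 = 2842.

2842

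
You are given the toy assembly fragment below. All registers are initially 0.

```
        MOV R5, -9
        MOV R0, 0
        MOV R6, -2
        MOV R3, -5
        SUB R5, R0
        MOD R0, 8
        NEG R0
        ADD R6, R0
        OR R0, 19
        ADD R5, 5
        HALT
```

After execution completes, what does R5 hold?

-4

MOV R5, -9 → R5=-9
MOV R0, 0 → R0=0
MOV R6, -2 → R6=-2
MOV R3, -5 → R3=-5
SUB R5, R0 → R5=(-9)-0=-9
MOD R0, 8 → R0=0%8=0
NEG R0 → R0=-(0)=0
ADD R6, R0 → R6=(-2)+0=-2
OR R0, 19 → R0=0|19=19
ADD R5, 5 → R5=(-9)+5=-4
halt.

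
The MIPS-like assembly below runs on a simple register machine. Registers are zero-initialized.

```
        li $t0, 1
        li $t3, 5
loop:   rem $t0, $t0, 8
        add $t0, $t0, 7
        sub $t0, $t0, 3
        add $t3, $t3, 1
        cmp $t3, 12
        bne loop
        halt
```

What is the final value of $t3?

12

after li $t0, 1: $t0=1
after li $t3, 5: $t3=5
after rem $t0, $t0, 8: $t0=1%8=1
after add $t0, $t0, 7: $t0=1+7=8
after sub $t0, $t0, 3: $t0=8-3=5
after add $t3, $t3, 1: $t3=5+1=6
cmp $t3, 12  (cmp 6,12)
bne loop: taken
after rem $t0, $t0, 8: $t0=5%8=5
after add $t0, $t0, 7: $t0=5+7=12
after sub $t0, $t0, 3: $t0=12-3=9
after add $t3, $t3, 1: $t3=6+1=7
cmp $t3, 12  (cmp 7,12)
bne loop: taken
after rem $t0, $t0, 8: $t0=9%8=1
after add $t0, $t0, 7: $t0=1+7=8
after sub $t0, $t0, 3: $t0=8-3=5
after add $t3, $t3, 1: $t3=7+1=8
cmp $t3, 12  (cmp 8,12)
bne loop: taken
after rem $t0, $t0, 8: $t0=5%8=5
after add $t0, $t0, 7: $t0=5+7=12
after sub $t0, $t0, 3: $t0=12-3=9
after add $t3, $t3, 1: $t3=8+1=9
cmp $t3, 12  (cmp 9,12)
bne loop: taken
after rem $t0, $t0, 8: $t0=9%8=1
after add $t0, $t0, 7: $t0=1+7=8
after sub $t0, $t0, 3: $t0=8-3=5
after add $t3, $t3, 1: $t3=9+1=10
cmp $t3, 12  (cmp 10,12)
bne loop: taken
after rem $t0, $t0, 8: $t0=5%8=5
after add $t0, $t0, 7: $t0=5+7=12
after sub $t0, $t0, 3: $t0=12-3=9
after add $t3, $t3, 1: $t3=10+1=11
cmp $t3, 12  (cmp 11,12)
bne loop: taken
after rem $t0, $t0, 8: $t0=9%8=1
after add $t0, $t0, 7: $t0=1+7=8
after sub $t0, $t0, 3: $t0=8-3=5
after add $t3, $t3, 1: $t3=11+1=12
cmp $t3, 12  (cmp 12,12)
bne loop: not taken
halt.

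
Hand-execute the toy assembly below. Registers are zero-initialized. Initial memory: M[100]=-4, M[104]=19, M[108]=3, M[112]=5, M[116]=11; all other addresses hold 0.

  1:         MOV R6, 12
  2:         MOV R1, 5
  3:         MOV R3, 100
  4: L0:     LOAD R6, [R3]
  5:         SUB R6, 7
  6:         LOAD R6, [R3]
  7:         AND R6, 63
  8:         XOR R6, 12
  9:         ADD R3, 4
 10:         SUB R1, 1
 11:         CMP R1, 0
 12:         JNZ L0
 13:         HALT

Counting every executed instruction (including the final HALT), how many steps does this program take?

R6=12
R1=5
R3=100
R6=M[100]=-4
R6=(-4)-7=-11
R6=M[100]=-4
R6=(-4)&63=60
R6=60^12=48
R3=100+4=104
R1=5-1=4
CMP R1, 0  (cmp 4,0)
JNZ L0: taken
R6=M[104]=19
R6=19-7=12
R6=M[104]=19
R6=19&63=19
R6=19^12=31
R3=104+4=108
R1=4-1=3
CMP R1, 0  (cmp 3,0)
JNZ L0: taken
R6=M[108]=3
R6=3-7=-4
R6=M[108]=3
R6=3&63=3
R6=3^12=15
R3=108+4=112
R1=3-1=2
CMP R1, 0  (cmp 2,0)
JNZ L0: taken
R6=M[112]=5
R6=5-7=-2
R6=M[112]=5
R6=5&63=5
R6=5^12=9
R3=112+4=116
R1=2-1=1
CMP R1, 0  (cmp 1,0)
JNZ L0: taken
R6=M[116]=11
R6=11-7=4
R6=M[116]=11
R6=11&63=11
R6=11^12=7
R3=116+4=120
R1=1-1=0
CMP R1, 0  (cmp 0,0)
JNZ L0: not taken
halt.
Total executed instructions: 49.

49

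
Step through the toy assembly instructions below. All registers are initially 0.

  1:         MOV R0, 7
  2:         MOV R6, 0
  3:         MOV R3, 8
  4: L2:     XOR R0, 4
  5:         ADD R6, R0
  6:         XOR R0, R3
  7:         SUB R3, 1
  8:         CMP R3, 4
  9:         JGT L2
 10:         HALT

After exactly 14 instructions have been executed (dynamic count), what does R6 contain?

after MOV R0, 7: R0=7
after MOV R6, 0: R6=0
after MOV R3, 8: R3=8
after XOR R0, 4: R0=7^4=3
after ADD R6, R0: R6=0+3=3
after XOR R0, R3: R0=3^8=11
after SUB R3, 1: R3=8-1=7
CMP R3, 4  (cmp 7,4)
JGT L2: taken
after XOR R0, 4: R0=11^4=15
after ADD R6, R0: R6=3+15=18
after XOR R0, R3: R0=15^7=8
after SUB R3, 1: R3=7-1=6
CMP R3, 4  (cmp 6,4)
After step 14: R6 = 18.

18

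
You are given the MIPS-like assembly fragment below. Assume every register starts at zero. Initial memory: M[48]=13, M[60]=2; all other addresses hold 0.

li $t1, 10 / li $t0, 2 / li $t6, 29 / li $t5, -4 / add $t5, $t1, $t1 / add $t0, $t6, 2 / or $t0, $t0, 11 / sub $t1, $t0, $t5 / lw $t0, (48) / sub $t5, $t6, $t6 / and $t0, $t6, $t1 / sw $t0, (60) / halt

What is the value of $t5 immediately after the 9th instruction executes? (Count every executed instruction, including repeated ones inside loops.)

after li $t1, 10: $t1=10
after li $t0, 2: $t0=2
after li $t6, 29: $t6=29
after li $t5, -4: $t5=-4
after add $t5, $t1, $t1: $t5=10+10=20
after add $t0, $t6, 2: $t0=29+2=31
after or $t0, $t0, 11: $t0=31|11=31
after sub $t1, $t0, $t5: $t1=31-20=11
after lw $t0, (48): $t0=M[48]=13
After step 9: $t5 = 20.

20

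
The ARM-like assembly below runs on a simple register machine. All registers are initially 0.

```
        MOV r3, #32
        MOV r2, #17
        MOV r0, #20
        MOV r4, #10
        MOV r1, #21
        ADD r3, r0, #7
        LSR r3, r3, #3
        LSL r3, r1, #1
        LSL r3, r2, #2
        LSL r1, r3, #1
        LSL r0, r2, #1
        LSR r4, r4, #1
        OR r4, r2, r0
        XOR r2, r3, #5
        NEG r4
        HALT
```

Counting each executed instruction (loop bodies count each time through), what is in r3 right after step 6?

r3=32
r2=17
r0=20
r4=10
r1=21
r3=20+7=27
After step 6: r3 = 27.

27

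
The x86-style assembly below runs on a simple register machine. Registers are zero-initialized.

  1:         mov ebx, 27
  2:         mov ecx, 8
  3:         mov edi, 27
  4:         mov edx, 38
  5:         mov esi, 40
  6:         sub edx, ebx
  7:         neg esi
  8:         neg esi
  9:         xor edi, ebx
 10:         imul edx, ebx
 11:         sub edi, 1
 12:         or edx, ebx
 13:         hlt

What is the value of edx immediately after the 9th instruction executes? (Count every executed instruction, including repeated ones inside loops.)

after mov ebx, 27: ebx=27
after mov ecx, 8: ecx=8
after mov edi, 27: edi=27
after mov edx, 38: edx=38
after mov esi, 40: esi=40
after sub edx, ebx: edx=38-27=11
after neg esi: esi=-(40)=-40
after neg esi: esi=-(-40)=40
after xor edi, ebx: edi=27^27=0
After step 9: edx = 11.

11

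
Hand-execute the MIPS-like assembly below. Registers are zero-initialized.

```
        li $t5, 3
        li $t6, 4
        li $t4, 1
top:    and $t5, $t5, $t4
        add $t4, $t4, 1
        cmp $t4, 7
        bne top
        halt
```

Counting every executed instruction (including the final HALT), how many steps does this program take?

li $t5, 3 → $t5=3
li $t6, 4 → $t6=4
li $t4, 1 → $t4=1
and $t5, $t5, $t4 → $t5=3&1=1
add $t4, $t4, 1 → $t4=1+1=2
cmp $t4, 7  (cmp 2,7)
bne top: taken
and $t5, $t5, $t4 → $t5=1&2=0
add $t4, $t4, 1 → $t4=2+1=3
cmp $t4, 7  (cmp 3,7)
bne top: taken
and $t5, $t5, $t4 → $t5=0&3=0
add $t4, $t4, 1 → $t4=3+1=4
cmp $t4, 7  (cmp 4,7)
bne top: taken
and $t5, $t5, $t4 → $t5=0&4=0
add $t4, $t4, 1 → $t4=4+1=5
cmp $t4, 7  (cmp 5,7)
bne top: taken
and $t5, $t5, $t4 → $t5=0&5=0
add $t4, $t4, 1 → $t4=5+1=6
cmp $t4, 7  (cmp 6,7)
bne top: taken
and $t5, $t5, $t4 → $t5=0&6=0
add $t4, $t4, 1 → $t4=6+1=7
cmp $t4, 7  (cmp 7,7)
bne top: not taken
halt.
Total executed instructions: 28.

28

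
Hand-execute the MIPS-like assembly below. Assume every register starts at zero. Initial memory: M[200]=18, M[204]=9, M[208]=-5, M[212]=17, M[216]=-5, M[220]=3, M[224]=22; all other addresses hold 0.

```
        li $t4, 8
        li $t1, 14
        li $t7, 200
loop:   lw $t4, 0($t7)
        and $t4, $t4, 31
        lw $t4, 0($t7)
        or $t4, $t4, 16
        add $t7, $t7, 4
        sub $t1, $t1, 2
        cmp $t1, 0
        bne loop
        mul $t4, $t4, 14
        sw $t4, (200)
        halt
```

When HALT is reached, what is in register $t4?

li $t4, 8 → $t4=8
li $t1, 14 → $t1=14
li $t7, 200 → $t7=200
lw $t4, 0($t7) → $t4=M[200]=18
and $t4, $t4, 31 → $t4=18&31=18
lw $t4, 0($t7) → $t4=M[200]=18
or $t4, $t4, 16 → $t4=18|16=18
add $t7, $t7, 4 → $t7=200+4=204
sub $t1, $t1, 2 → $t1=14-2=12
cmp $t1, 0  (cmp 12,0)
bne loop: taken
lw $t4, 0($t7) → $t4=M[204]=9
and $t4, $t4, 31 → $t4=9&31=9
lw $t4, 0($t7) → $t4=M[204]=9
or $t4, $t4, 16 → $t4=9|16=25
add $t7, $t7, 4 → $t7=204+4=208
sub $t1, $t1, 2 → $t1=12-2=10
cmp $t1, 0  (cmp 10,0)
bne loop: taken
lw $t4, 0($t7) → $t4=M[208]=-5
and $t4, $t4, 31 → $t4=(-5)&31=27
lw $t4, 0($t7) → $t4=M[208]=-5
or $t4, $t4, 16 → $t4=(-5)|16=-5
add $t7, $t7, 4 → $t7=208+4=212
sub $t1, $t1, 2 → $t1=10-2=8
cmp $t1, 0  (cmp 8,0)
bne loop: taken
lw $t4, 0($t7) → $t4=M[212]=17
and $t4, $t4, 31 → $t4=17&31=17
lw $t4, 0($t7) → $t4=M[212]=17
or $t4, $t4, 16 → $t4=17|16=17
add $t7, $t7, 4 → $t7=212+4=216
sub $t1, $t1, 2 → $t1=8-2=6
cmp $t1, 0  (cmp 6,0)
bne loop: taken
lw $t4, 0($t7) → $t4=M[216]=-5
and $t4, $t4, 31 → $t4=(-5)&31=27
lw $t4, 0($t7) → $t4=M[216]=-5
or $t4, $t4, 16 → $t4=(-5)|16=-5
add $t7, $t7, 4 → $t7=216+4=220
sub $t1, $t1, 2 → $t1=6-2=4
cmp $t1, 0  (cmp 4,0)
bne loop: taken
lw $t4, 0($t7) → $t4=M[220]=3
and $t4, $t4, 31 → $t4=3&31=3
lw $t4, 0($t7) → $t4=M[220]=3
or $t4, $t4, 16 → $t4=3|16=19
add $t7, $t7, 4 → $t7=220+4=224
sub $t1, $t1, 2 → $t1=4-2=2
cmp $t1, 0  (cmp 2,0)
bne loop: taken
lw $t4, 0($t7) → $t4=M[224]=22
and $t4, $t4, 31 → $t4=22&31=22
lw $t4, 0($t7) → $t4=M[224]=22
or $t4, $t4, 16 → $t4=22|16=22
add $t7, $t7, 4 → $t7=224+4=228
sub $t1, $t1, 2 → $t1=2-2=0
cmp $t1, 0  (cmp 0,0)
bne loop: not taken
mul $t4, $t4, 14 → $t4=22*14=308
sw $t4, (200) → M[200]=308
halt.

308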